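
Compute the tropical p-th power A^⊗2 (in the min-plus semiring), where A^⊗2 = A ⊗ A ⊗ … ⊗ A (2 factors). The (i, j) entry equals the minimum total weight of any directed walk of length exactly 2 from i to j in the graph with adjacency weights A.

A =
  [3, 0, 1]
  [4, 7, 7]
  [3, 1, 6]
A^⊗2 =
  [4, 2, 4]
  [7, 4, 5]
  [5, 3, 4]

Each entry (A^⊗2)_ij equals the minimum over all length-2 walks i = v_0 → v_1 → … → v_2 = j of Σ_t A[v_t][v_{t+1}]. For example, for (i, j) = (0, 2) we minimise over 3 possible intermediate vertex sequences; the minimum is 4, attained along the walk 0 → 0 → 2.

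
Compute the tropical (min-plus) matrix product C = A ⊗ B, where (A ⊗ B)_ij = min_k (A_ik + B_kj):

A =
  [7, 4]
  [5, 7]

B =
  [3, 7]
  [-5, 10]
A ⊗ B =
  [-1, 14]
  [2, 12]

Apply the min-plus product entry-by-entry:
  C[0][0] = min over k of (A[0][0] + B[0][0] = 7 + 3 = 10, A[0][1] + B[1][0] = 4 + -5 = -1) = -1 (attained at k = 1)
  C[0][1] = min over k of (A[0][0] + B[0][1] = 7 + 7 = 14, A[0][1] + B[1][1] = 4 + 10 = 14) = 14 (attained at k = 0)
  C[1][0] = min over k of (A[1][0] + B[0][0] = 5 + 3 = 8, A[1][1] + B[1][0] = 7 + -5 = 2) = 2 (attained at k = 1)
  C[1][1] = min over k of (A[1][0] + B[0][1] = 5 + 7 = 12, A[1][1] + B[1][1] = 7 + 10 = 17) = 12 (attained at k = 0)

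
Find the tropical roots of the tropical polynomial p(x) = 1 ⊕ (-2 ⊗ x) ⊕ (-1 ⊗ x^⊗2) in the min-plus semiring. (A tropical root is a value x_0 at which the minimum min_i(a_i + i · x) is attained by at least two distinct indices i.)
Roots: {-1, 3}

Each tropical root is a break point of the lower envelope of the lines y = a_i + i · x (there are 3 lines, with slopes 0, 1, ..., 2). Only the lines that attain the minimum somewhere contribute to roots; other lines are dominated. Here the surviving (envelope) indices are i = 2, i = 1, i = 0.
Intersections between consecutive envelope lines give the roots: for adjacent envelope indices i < j the intersection is x = (a_i − a_j) / (j − i). Reading off the sorted break points: {-1, 3}.
Verification: at each break x_0, at least two indices attain the minimum of min_i(a_i + i · x_0).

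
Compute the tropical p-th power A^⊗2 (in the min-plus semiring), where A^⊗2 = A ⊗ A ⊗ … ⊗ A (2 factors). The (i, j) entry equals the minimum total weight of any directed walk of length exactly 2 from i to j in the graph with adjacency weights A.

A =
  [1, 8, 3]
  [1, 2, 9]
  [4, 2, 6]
A^⊗2 =
  [2, 5, 4]
  [2, 4, 4]
  [3, 4, 7]

Each entry (A^⊗2)_ij equals the minimum over all length-2 walks i = v_0 → v_1 → … → v_2 = j of Σ_t A[v_t][v_{t+1}]. For example, for (i, j) = (0, 2) we minimise over 3 possible intermediate vertex sequences; the minimum is 4, attained along the walk 0 → 0 → 2.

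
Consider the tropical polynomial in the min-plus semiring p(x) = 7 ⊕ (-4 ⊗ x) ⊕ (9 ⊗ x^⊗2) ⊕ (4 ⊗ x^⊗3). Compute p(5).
p(5) = 1

A tropical monomial a ⊗ x^⊗i evaluates to a + i · x. Evaluating each term at x = 5:
  Term 0 contributes 7 + 0 · 5 = 7
  Term 1 contributes -4 + 1 · 5 = 1
  Term 2 contributes 9 + 2 · 5 = 19
  Term 3 contributes 4 + 3 · 5 = 19
p(5) = ⊕ of these = min[7, 1, 19, 19] = 1.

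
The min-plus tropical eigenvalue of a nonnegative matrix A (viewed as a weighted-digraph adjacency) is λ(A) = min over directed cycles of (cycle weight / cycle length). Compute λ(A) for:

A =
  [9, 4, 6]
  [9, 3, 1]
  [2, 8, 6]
λ(A) = 7/3

Enumerate directed cycles and compute their means (weight / length). Sample:
  cycle 0 → 0: weight = 9, length = 1, mean = 9/1 ≈ 9.000
  cycle 1 → 1: weight = 3, length = 1, mean = 3/1 ≈ 3.000
  cycle 2 → 2: weight = 6, length = 1, mean = 6/1 ≈ 6.000
  cycle 0 → 1 → 0: weight = 13, length = 2, mean = 13/2 ≈ 6.500
  cycle 0 → 2 → 0: weight = 8, length = 2, mean = 8/2 ≈ 4.000
  cycle 1 → 0 → 1: weight = 13, length = 2, mean = 13/2 ≈ 6.500
Minimum mean = 2.333, attained e.g. along the cycle 0 → 1 → 2 → 0 with weight 7 and length 3. So λ(A) = 7/3 = 7/3.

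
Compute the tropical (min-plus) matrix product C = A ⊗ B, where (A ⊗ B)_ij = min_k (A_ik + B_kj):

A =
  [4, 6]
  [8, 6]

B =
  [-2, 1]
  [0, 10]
A ⊗ B =
  [2, 5]
  [6, 9]

Apply the min-plus product entry-by-entry:
  C[0][0] = min over k of (A[0][0] + B[0][0] = 4 + -2 = 2, A[0][1] + B[1][0] = 6 + 0 = 6) = 2 (attained at k = 0)
  C[0][1] = min over k of (A[0][0] + B[0][1] = 4 + 1 = 5, A[0][1] + B[1][1] = 6 + 10 = 16) = 5 (attained at k = 0)
  C[1][0] = min over k of (A[1][0] + B[0][0] = 8 + -2 = 6, A[1][1] + B[1][0] = 6 + 0 = 6) = 6 (attained at k = 0)
  C[1][1] = min over k of (A[1][0] + B[0][1] = 8 + 1 = 9, A[1][1] + B[1][1] = 6 + 10 = 16) = 9 (attained at k = 0)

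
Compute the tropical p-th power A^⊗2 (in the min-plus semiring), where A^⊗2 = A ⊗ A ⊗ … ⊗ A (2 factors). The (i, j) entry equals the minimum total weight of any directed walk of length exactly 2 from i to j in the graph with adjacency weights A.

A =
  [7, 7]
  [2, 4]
A^⊗2 =
  [9, 11]
  [6, 8]

Each entry (A^⊗2)_ij equals the minimum over all length-2 walks i = v_0 → v_1 → … → v_2 = j of Σ_t A[v_t][v_{t+1}]. For example, for (i, j) = (0, 1) we minimise over 2 possible intermediate vertex sequences; the minimum is 11, attained along the walk 0 → 1 → 1.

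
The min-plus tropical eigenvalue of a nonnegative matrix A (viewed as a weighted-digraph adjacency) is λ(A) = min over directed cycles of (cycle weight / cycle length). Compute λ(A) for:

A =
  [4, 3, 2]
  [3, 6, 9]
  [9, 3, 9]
λ(A) = 8/3

Enumerate directed cycles and compute their means (weight / length). Sample:
  cycle 0 → 0: weight = 4, length = 1, mean = 4/1 ≈ 4.000
  cycle 1 → 1: weight = 6, length = 1, mean = 6/1 ≈ 6.000
  cycle 2 → 2: weight = 9, length = 1, mean = 9/1 ≈ 9.000
  cycle 0 → 1 → 0: weight = 6, length = 2, mean = 6/2 ≈ 3.000
  cycle 0 → 2 → 0: weight = 11, length = 2, mean = 11/2 ≈ 5.500
  cycle 1 → 0 → 1: weight = 6, length = 2, mean = 6/2 ≈ 3.000
Minimum mean = 2.667, attained e.g. along the cycle 0 → 2 → 1 → 0 with weight 8 and length 3. So λ(A) = 8/3 = 8/3.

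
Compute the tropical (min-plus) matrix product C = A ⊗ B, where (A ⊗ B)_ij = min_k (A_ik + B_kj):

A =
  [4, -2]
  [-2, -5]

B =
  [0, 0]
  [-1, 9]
A ⊗ B =
  [-3, 4]
  [-6, -2]

Apply the min-plus product entry-by-entry:
  C[0][0] = min over k of (A[0][0] + B[0][0] = 4 + 0 = 4, A[0][1] + B[1][0] = -2 + -1 = -3) = -3 (attained at k = 1)
  C[0][1] = min over k of (A[0][0] + B[0][1] = 4 + 0 = 4, A[0][1] + B[1][1] = -2 + 9 = 7) = 4 (attained at k = 0)
  C[1][0] = min over k of (A[1][0] + B[0][0] = -2 + 0 = -2, A[1][1] + B[1][0] = -5 + -1 = -6) = -6 (attained at k = 1)
  C[1][1] = min over k of (A[1][0] + B[0][1] = -2 + 0 = -2, A[1][1] + B[1][1] = -5 + 9 = 4) = -2 (attained at k = 0)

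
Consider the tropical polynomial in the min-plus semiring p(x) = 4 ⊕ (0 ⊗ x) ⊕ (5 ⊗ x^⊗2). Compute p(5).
p(5) = 4

A tropical monomial a ⊗ x^⊗i evaluates to a + i · x. Evaluating each term at x = 5:
  Term 0 contributes 4 + 0 · 5 = 4
  Term 1 contributes 0 + 1 · 5 = 5
  Term 2 contributes 5 + 2 · 5 = 15
p(5) = ⊕ of these = min[4, 5, 15] = 4.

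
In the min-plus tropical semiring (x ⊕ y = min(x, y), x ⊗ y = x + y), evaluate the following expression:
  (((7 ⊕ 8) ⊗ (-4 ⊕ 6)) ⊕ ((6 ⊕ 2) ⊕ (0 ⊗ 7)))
(((7 ⊕ 8) ⊗ (-4 ⊕ 6)) ⊕ ((6 ⊕ 2) ⊕ (0 ⊗ 7))) = 2

Expand innermost to outermost. Recall ⊕ takes the minimum of its arguments and ⊗ takes their sum. Working out the expression (((7 ⊕ 8) ⊗ (-4 ⊕ 6)) ⊕ ((6 ⊕ 2) ⊕ (0 ⊗ 7))) gives 2.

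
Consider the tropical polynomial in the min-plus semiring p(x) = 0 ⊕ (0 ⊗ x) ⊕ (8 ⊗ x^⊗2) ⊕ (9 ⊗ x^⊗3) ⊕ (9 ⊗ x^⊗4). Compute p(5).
p(5) = 0

A tropical monomial a ⊗ x^⊗i evaluates to a + i · x. Evaluating each term at x = 5:
  Term 0 contributes 0 + 0 · 5 = 0
  Term 1 contributes 0 + 1 · 5 = 5
  Term 2 contributes 8 + 2 · 5 = 18
  Term 3 contributes 9 + 3 · 5 = 24
  Term 4 contributes 9 + 4 · 5 = 29
p(5) = ⊕ of these = min[0, 5, 18, 24, 29] = 0.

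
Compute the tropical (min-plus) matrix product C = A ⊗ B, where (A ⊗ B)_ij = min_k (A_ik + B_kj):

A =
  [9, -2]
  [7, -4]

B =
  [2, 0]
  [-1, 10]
A ⊗ B =
  [-3, 8]
  [-5, 6]

Apply the min-plus product entry-by-entry:
  C[0][0] = min over k of (A[0][0] + B[0][0] = 9 + 2 = 11, A[0][1] + B[1][0] = -2 + -1 = -3) = -3 (attained at k = 1)
  C[0][1] = min over k of (A[0][0] + B[0][1] = 9 + 0 = 9, A[0][1] + B[1][1] = -2 + 10 = 8) = 8 (attained at k = 1)
  C[1][0] = min over k of (A[1][0] + B[0][0] = 7 + 2 = 9, A[1][1] + B[1][0] = -4 + -1 = -5) = -5 (attained at k = 1)
  C[1][1] = min over k of (A[1][0] + B[0][1] = 7 + 0 = 7, A[1][1] + B[1][1] = -4 + 10 = 6) = 6 (attained at k = 1)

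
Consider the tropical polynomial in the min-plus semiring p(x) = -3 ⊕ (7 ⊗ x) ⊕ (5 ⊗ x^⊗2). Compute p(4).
p(4) = -3

A tropical monomial a ⊗ x^⊗i evaluates to a + i · x. Evaluating each term at x = 4:
  Term 0 contributes -3 + 0 · 4 = -3
  Term 1 contributes 7 + 1 · 4 = 11
  Term 2 contributes 5 + 2 · 4 = 13
p(4) = ⊕ of these = min[-3, 11, 13] = -3.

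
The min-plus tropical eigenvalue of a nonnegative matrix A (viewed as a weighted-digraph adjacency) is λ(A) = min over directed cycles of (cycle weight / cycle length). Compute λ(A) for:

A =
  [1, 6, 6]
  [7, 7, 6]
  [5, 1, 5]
λ(A) = 1

Enumerate directed cycles and compute their means (weight / length). Sample:
  cycle 0 → 0: weight = 1, length = 1, mean = 1/1 ≈ 1.000
  cycle 1 → 1: weight = 7, length = 1, mean = 7/1 ≈ 7.000
  cycle 2 → 2: weight = 5, length = 1, mean = 5/1 ≈ 5.000
  cycle 0 → 1 → 0: weight = 13, length = 2, mean = 13/2 ≈ 6.500
  cycle 0 → 2 → 0: weight = 11, length = 2, mean = 11/2 ≈ 5.500
  cycle 1 → 0 → 1: weight = 13, length = 2, mean = 13/2 ≈ 6.500
Minimum mean = 1.000, attained e.g. along the cycle 0 → 0 with weight 1 and length 1. So λ(A) = 1/1 = 1.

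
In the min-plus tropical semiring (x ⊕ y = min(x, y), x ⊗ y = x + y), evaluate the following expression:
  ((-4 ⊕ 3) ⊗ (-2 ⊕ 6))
((-4 ⊕ 3) ⊗ (-2 ⊕ 6)) = -6

Expand innermost to outermost. Recall ⊕ takes the minimum of its arguments and ⊗ takes their sum. Working out the expression ((-4 ⊕ 3) ⊗ (-2 ⊕ 6)) gives -6.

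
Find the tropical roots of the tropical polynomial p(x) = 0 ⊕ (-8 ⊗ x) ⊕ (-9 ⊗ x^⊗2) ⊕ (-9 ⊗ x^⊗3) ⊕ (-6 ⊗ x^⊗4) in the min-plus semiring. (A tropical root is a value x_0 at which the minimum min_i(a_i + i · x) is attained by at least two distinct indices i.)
Roots: {-3, 0, 1, 8}

Each tropical root is a break point of the lower envelope of the lines y = a_i + i · x (there are 5 lines, with slopes 0, 1, ..., 4). Only the lines that attain the minimum somewhere contribute to roots; other lines are dominated. Here the surviving (envelope) indices are i = 4, i = 3, i = 2, i = 1, i = 0.
Intersections between consecutive envelope lines give the roots: for adjacent envelope indices i < j the intersection is x = (a_i − a_j) / (j − i). Reading off the sorted break points: {-3, 0, 1, 8}.
Verification: at each break x_0, at least two indices attain the minimum of min_i(a_i + i · x_0).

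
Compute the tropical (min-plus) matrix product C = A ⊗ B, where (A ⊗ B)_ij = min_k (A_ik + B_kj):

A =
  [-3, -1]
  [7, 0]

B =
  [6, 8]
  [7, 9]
A ⊗ B =
  [3, 5]
  [7, 9]

Apply the min-plus product entry-by-entry:
  C[0][0] = min over k of (A[0][0] + B[0][0] = -3 + 6 = 3, A[0][1] + B[1][0] = -1 + 7 = 6) = 3 (attained at k = 0)
  C[0][1] = min over k of (A[0][0] + B[0][1] = -3 + 8 = 5, A[0][1] + B[1][1] = -1 + 9 = 8) = 5 (attained at k = 0)
  C[1][0] = min over k of (A[1][0] + B[0][0] = 7 + 6 = 13, A[1][1] + B[1][0] = 0 + 7 = 7) = 7 (attained at k = 1)
  C[1][1] = min over k of (A[1][0] + B[0][1] = 7 + 8 = 15, A[1][1] + B[1][1] = 0 + 9 = 9) = 9 (attained at k = 1)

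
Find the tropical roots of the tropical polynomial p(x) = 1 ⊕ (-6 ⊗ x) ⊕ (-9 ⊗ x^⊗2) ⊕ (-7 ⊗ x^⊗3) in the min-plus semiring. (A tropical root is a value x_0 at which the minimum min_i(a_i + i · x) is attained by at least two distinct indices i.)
Roots: {-2, 3, 7}

Each tropical root is a break point of the lower envelope of the lines y = a_i + i · x (there are 4 lines, with slopes 0, 1, ..., 3). Only the lines that attain the minimum somewhere contribute to roots; other lines are dominated. Here the surviving (envelope) indices are i = 3, i = 2, i = 1, i = 0.
Intersections between consecutive envelope lines give the roots: for adjacent envelope indices i < j the intersection is x = (a_i − a_j) / (j − i). Reading off the sorted break points: {-2, 3, 7}.
Verification: at each break x_0, at least two indices attain the minimum of min_i(a_i + i · x_0).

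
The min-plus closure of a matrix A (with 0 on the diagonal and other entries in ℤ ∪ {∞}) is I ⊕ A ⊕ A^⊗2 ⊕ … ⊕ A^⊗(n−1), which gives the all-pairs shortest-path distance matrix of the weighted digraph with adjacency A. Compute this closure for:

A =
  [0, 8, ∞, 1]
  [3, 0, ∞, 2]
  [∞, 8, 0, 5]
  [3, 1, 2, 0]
Closure =
  [0, 2, 3, 1]
  [3, 0, 4, 2]
  [8, 6, 0, 5]
  [3, 1, 2, 0]

This is the Floyd-Warshall all-pairs shortest-path computation. For each intermediate vertex k = 0, 1, …, 3, update dist[i][j] ← min(dist[i][j], dist[i][k] + dist[k][j]). The final matrix gives, for each (i, j), the minimum total weight of any directed path from i to j (possibly empty when i = j).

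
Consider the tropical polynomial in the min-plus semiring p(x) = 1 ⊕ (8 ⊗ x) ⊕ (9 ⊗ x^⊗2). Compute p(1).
p(1) = 1

A tropical monomial a ⊗ x^⊗i evaluates to a + i · x. Evaluating each term at x = 1:
  Term 0 contributes 1 + 0 · 1 = 1
  Term 1 contributes 8 + 1 · 1 = 9
  Term 2 contributes 9 + 2 · 1 = 11
p(1) = ⊕ of these = min[1, 9, 11] = 1.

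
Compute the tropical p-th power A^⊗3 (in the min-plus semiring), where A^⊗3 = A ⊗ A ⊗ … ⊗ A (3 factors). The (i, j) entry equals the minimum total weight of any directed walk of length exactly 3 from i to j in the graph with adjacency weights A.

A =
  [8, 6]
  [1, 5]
A^⊗3 =
  [12, 13]
  [8, 12]

Each entry (A^⊗3)_ij equals the minimum over all length-3 walks i = v_0 → v_1 → … → v_3 = j of Σ_t A[v_t][v_{t+1}]. For example, for (i, j) = (0, 1) we minimise over 4 possible intermediate vertex sequences; the minimum is 13, attained along the walk 0 → 1 → 0 → 1.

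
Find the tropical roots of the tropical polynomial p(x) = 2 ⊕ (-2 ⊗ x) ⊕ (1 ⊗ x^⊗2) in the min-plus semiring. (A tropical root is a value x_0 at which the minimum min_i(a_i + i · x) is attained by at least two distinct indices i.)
Roots: {-3, 4}

Each tropical root is a break point of the lower envelope of the lines y = a_i + i · x (there are 3 lines, with slopes 0, 1, ..., 2). Only the lines that attain the minimum somewhere contribute to roots; other lines are dominated. Here the surviving (envelope) indices are i = 2, i = 1, i = 0.
Intersections between consecutive envelope lines give the roots: for adjacent envelope indices i < j the intersection is x = (a_i − a_j) / (j − i). Reading off the sorted break points: {-3, 4}.
Verification: at each break x_0, at least two indices attain the minimum of min_i(a_i + i · x_0).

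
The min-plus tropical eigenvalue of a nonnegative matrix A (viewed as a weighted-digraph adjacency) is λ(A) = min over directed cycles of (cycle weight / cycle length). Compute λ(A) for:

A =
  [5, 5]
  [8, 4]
λ(A) = 4

Enumerate directed cycles and compute their means (weight / length). Sample:
  cycle 0 → 0: weight = 5, length = 1, mean = 5/1 ≈ 5.000
  cycle 1 → 1: weight = 4, length = 1, mean = 4/1 ≈ 4.000
  cycle 0 → 1 → 0: weight = 13, length = 2, mean = 13/2 ≈ 6.500
  cycle 1 → 0 → 1: weight = 13, length = 2, mean = 13/2 ≈ 6.500
Minimum mean = 4.000, attained e.g. along the cycle 1 → 1 with weight 4 and length 1. So λ(A) = 4/1 = 4.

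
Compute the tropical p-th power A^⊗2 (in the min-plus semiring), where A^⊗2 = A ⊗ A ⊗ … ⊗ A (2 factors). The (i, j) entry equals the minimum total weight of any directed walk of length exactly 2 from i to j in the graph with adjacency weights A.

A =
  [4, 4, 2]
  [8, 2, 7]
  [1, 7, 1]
A^⊗2 =
  [3, 6, 3]
  [8, 4, 8]
  [2, 5, 2]

Each entry (A^⊗2)_ij equals the minimum over all length-2 walks i = v_0 → v_1 → … → v_2 = j of Σ_t A[v_t][v_{t+1}]. For example, for (i, j) = (0, 2) we minimise over 3 possible intermediate vertex sequences; the minimum is 3, attained along the walk 0 → 2 → 2.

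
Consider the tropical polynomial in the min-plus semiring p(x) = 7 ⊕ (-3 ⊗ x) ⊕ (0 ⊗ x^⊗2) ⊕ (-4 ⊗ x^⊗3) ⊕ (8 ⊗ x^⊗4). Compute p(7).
p(7) = 4

A tropical monomial a ⊗ x^⊗i evaluates to a + i · x. Evaluating each term at x = 7:
  Term 0 contributes 7 + 0 · 7 = 7
  Term 1 contributes -3 + 1 · 7 = 4
  Term 2 contributes 0 + 2 · 7 = 14
  Term 3 contributes -4 + 3 · 7 = 17
  Term 4 contributes 8 + 4 · 7 = 36
p(7) = ⊕ of these = min[7, 4, 14, 17, 36] = 4.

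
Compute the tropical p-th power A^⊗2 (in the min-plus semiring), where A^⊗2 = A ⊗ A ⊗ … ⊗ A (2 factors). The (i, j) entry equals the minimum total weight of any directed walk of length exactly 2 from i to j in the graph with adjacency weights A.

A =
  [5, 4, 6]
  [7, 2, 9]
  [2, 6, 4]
A^⊗2 =
  [8, 6, 10]
  [9, 4, 11]
  [6, 6, 8]

Each entry (A^⊗2)_ij equals the minimum over all length-2 walks i = v_0 → v_1 → … → v_2 = j of Σ_t A[v_t][v_{t+1}]. For example, for (i, j) = (0, 2) we minimise over 3 possible intermediate vertex sequences; the minimum is 10, attained along the walk 0 → 2 → 2.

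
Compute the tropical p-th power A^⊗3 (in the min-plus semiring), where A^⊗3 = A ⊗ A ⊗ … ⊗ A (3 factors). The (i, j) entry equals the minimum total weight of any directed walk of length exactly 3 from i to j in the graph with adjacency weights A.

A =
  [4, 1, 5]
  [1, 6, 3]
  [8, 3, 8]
A^⊗3 =
  [6, 3, 7]
  [3, 6, 5]
  [8, 5, 9]

Each entry (A^⊗3)_ij equals the minimum over all length-3 walks i = v_0 → v_1 → … → v_3 = j of Σ_t A[v_t][v_{t+1}]. For example, for (i, j) = (0, 2) we minimise over 9 possible intermediate vertex sequences; the minimum is 7, attained along the walk 0 → 1 → 0 → 2.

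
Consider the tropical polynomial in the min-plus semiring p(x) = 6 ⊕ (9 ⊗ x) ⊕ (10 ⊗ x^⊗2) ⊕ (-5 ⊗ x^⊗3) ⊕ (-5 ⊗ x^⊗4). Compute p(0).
p(0) = -5

A tropical monomial a ⊗ x^⊗i evaluates to a + i · x. Evaluating each term at x = 0:
  Term 0 contributes 6 + 0 · 0 = 6
  Term 1 contributes 9 + 1 · 0 = 9
  Term 2 contributes 10 + 2 · 0 = 10
  Term 3 contributes -5 + 3 · 0 = -5
  Term 4 contributes -5 + 4 · 0 = -5
p(0) = ⊕ of these = min[6, 9, 10, -5, -5] = -5.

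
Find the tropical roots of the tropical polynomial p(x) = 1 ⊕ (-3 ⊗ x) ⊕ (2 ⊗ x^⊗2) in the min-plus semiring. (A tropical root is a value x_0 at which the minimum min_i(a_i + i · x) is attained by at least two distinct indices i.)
Roots: {-5, 4}

Each tropical root is a break point of the lower envelope of the lines y = a_i + i · x (there are 3 lines, with slopes 0, 1, ..., 2). Only the lines that attain the minimum somewhere contribute to roots; other lines are dominated. Here the surviving (envelope) indices are i = 2, i = 1, i = 0.
Intersections between consecutive envelope lines give the roots: for adjacent envelope indices i < j the intersection is x = (a_i − a_j) / (j − i). Reading off the sorted break points: {-5, 4}.
Verification: at each break x_0, at least two indices attain the minimum of min_i(a_i + i · x_0).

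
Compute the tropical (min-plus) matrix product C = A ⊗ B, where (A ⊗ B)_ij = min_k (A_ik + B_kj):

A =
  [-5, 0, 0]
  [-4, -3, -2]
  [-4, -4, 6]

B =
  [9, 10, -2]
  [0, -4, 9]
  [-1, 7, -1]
A ⊗ B =
  [-1, -4, -7]
  [-3, -7, -6]
  [-4, -8, -6]

Apply the min-plus product entry-by-entry:
  C[0][0] = min over k of (A[0][0] + B[0][0] = -5 + 9 = 4, A[0][1] + B[1][0] = 0 + 0 = 0, A[0][2] + B[2][0] = 0 + -1 = -1) = -1 (attained at k = 2)
  C[0][1] = min over k of (A[0][0] + B[0][1] = -5 + 10 = 5, A[0][1] + B[1][1] = 0 + -4 = -4, A[0][2] + B[2][1] = 0 + 7 = 7) = -4 (attained at k = 1)
  C[0][2] = min over k of (A[0][0] + B[0][2] = -5 + -2 = -7, A[0][1] + B[1][2] = 0 + 9 = 9, A[0][2] + B[2][2] = 0 + -1 = -1) = -7 (attained at k = 0)
  C[1][0] = min over k of (A[1][0] + B[0][0] = -4 + 9 = 5, A[1][1] + B[1][0] = -3 + 0 = -3, A[1][2] + B[2][0] = -2 + -1 = -3) = -3 (attained at k = 1)
  C[1][1] = min over k of (A[1][0] + B[0][1] = -4 + 10 = 6, A[1][1] + B[1][1] = -3 + -4 = -7, A[1][2] + B[2][1] = -2 + 7 = 5) = -7 (attained at k = 1)
  C[1][2] = min over k of (A[1][0] + B[0][2] = -4 + -2 = -6, A[1][1] + B[1][2] = -3 + 9 = 6, A[1][2] + B[2][2] = -2 + -1 = -3) = -6 (attained at k = 0)
  C[2][0] = min over k of (A[2][0] + B[0][0] = -4 + 9 = 5, A[2][1] + B[1][0] = -4 + 0 = -4, A[2][2] + B[2][0] = 6 + -1 = 5) = -4 (attained at k = 1)
  C[2][1] = min over k of (A[2][0] + B[0][1] = -4 + 10 = 6, A[2][1] + B[1][1] = -4 + -4 = -8, A[2][2] + B[2][1] = 6 + 7 = 13) = -8 (attained at k = 1)
  C[2][2] = min over k of (A[2][0] + B[0][2] = -4 + -2 = -6, A[2][1] + B[1][2] = -4 + 9 = 5, A[2][2] + B[2][2] = 6 + -1 = 5) = -6 (attained at k = 0)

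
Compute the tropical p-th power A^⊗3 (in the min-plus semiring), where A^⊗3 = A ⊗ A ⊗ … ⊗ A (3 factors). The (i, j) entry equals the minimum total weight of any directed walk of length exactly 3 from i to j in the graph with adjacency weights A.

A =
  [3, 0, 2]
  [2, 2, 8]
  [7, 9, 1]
A^⊗3 =
  [4, 2, 4]
  [4, 4, 5]
  [9, 8, 3]

Each entry (A^⊗3)_ij equals the minimum over all length-3 walks i = v_0 → v_1 → … → v_3 = j of Σ_t A[v_t][v_{t+1}]. For example, for (i, j) = (0, 2) we minimise over 9 possible intermediate vertex sequences; the minimum is 4, attained along the walk 0 → 1 → 0 → 2.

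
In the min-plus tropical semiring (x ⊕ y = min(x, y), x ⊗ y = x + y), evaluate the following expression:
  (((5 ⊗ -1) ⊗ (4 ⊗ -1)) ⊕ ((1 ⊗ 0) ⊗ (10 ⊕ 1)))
(((5 ⊗ -1) ⊗ (4 ⊗ -1)) ⊕ ((1 ⊗ 0) ⊗ (10 ⊕ 1))) = 2

Expand innermost to outermost. Recall ⊕ takes the minimum of its arguments and ⊗ takes their sum. Working out the expression (((5 ⊗ -1) ⊗ (4 ⊗ -1)) ⊕ ((1 ⊗ 0) ⊗ (10 ⊕ 1))) gives 2.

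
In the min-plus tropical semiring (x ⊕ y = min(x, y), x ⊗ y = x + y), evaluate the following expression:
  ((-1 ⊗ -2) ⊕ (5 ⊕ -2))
((-1 ⊗ -2) ⊕ (5 ⊕ -2)) = -3

Expand innermost to outermost. Recall ⊕ takes the minimum of its arguments and ⊗ takes their sum. Working out the expression ((-1 ⊗ -2) ⊕ (5 ⊕ -2)) gives -3.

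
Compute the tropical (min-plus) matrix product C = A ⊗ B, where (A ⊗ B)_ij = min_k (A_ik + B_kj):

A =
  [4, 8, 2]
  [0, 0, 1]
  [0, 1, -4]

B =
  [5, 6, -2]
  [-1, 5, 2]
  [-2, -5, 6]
A ⊗ B =
  [0, -3, 2]
  [-1, -4, -2]
  [-6, -9, -2]

Apply the min-plus product entry-by-entry:
  C[0][0] = min over k of (A[0][0] + B[0][0] = 4 + 5 = 9, A[0][1] + B[1][0] = 8 + -1 = 7, A[0][2] + B[2][0] = 2 + -2 = 0) = 0 (attained at k = 2)
  C[0][1] = min over k of (A[0][0] + B[0][1] = 4 + 6 = 10, A[0][1] + B[1][1] = 8 + 5 = 13, A[0][2] + B[2][1] = 2 + -5 = -3) = -3 (attained at k = 2)
  C[0][2] = min over k of (A[0][0] + B[0][2] = 4 + -2 = 2, A[0][1] + B[1][2] = 8 + 2 = 10, A[0][2] + B[2][2] = 2 + 6 = 8) = 2 (attained at k = 0)
  C[1][0] = min over k of (A[1][0] + B[0][0] = 0 + 5 = 5, A[1][1] + B[1][0] = 0 + -1 = -1, A[1][2] + B[2][0] = 1 + -2 = -1) = -1 (attained at k = 1)
  C[1][1] = min over k of (A[1][0] + B[0][1] = 0 + 6 = 6, A[1][1] + B[1][1] = 0 + 5 = 5, A[1][2] + B[2][1] = 1 + -5 = -4) = -4 (attained at k = 2)
  C[1][2] = min over k of (A[1][0] + B[0][2] = 0 + -2 = -2, A[1][1] + B[1][2] = 0 + 2 = 2, A[1][2] + B[2][2] = 1 + 6 = 7) = -2 (attained at k = 0)
  C[2][0] = min over k of (A[2][0] + B[0][0] = 0 + 5 = 5, A[2][1] + B[1][0] = 1 + -1 = 0, A[2][2] + B[2][0] = -4 + -2 = -6) = -6 (attained at k = 2)
  C[2][1] = min over k of (A[2][0] + B[0][1] = 0 + 6 = 6, A[2][1] + B[1][1] = 1 + 5 = 6, A[2][2] + B[2][1] = -4 + -5 = -9) = -9 (attained at k = 2)
  C[2][2] = min over k of (A[2][0] + B[0][2] = 0 + -2 = -2, A[2][1] + B[1][2] = 1 + 2 = 3, A[2][2] + B[2][2] = -4 + 6 = 2) = -2 (attained at k = 0)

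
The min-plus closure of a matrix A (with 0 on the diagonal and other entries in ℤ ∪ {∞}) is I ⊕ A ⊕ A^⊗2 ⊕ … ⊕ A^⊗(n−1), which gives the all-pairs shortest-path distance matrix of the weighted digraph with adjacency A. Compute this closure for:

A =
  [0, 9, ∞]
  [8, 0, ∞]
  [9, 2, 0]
Closure =
  [0, 9, ∞]
  [8, 0, ∞]
  [9, 2, 0]

This is the Floyd-Warshall all-pairs shortest-path computation. For each intermediate vertex k = 0, 1, …, 2, update dist[i][j] ← min(dist[i][j], dist[i][k] + dist[k][j]). The final matrix gives, for each (i, j), the minimum total weight of any directed path from i to j (possibly empty when i = j).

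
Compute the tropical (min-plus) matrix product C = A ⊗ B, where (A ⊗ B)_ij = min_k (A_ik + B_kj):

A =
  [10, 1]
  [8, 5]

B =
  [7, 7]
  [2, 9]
A ⊗ B =
  [3, 10]
  [7, 14]

Apply the min-plus product entry-by-entry:
  C[0][0] = min over k of (A[0][0] + B[0][0] = 10 + 7 = 17, A[0][1] + B[1][0] = 1 + 2 = 3) = 3 (attained at k = 1)
  C[0][1] = min over k of (A[0][0] + B[0][1] = 10 + 7 = 17, A[0][1] + B[1][1] = 1 + 9 = 10) = 10 (attained at k = 1)
  C[1][0] = min over k of (A[1][0] + B[0][0] = 8 + 7 = 15, A[1][1] + B[1][0] = 5 + 2 = 7) = 7 (attained at k = 1)
  C[1][1] = min over k of (A[1][0] + B[0][1] = 8 + 7 = 15, A[1][1] + B[1][1] = 5 + 9 = 14) = 14 (attained at k = 1)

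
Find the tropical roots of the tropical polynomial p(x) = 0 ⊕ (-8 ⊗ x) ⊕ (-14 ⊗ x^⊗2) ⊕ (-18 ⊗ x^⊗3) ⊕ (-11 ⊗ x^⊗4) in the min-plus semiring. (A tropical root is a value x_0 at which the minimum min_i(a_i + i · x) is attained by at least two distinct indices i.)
Roots: {-7, 4, 6, 8}

Each tropical root is a break point of the lower envelope of the lines y = a_i + i · x (there are 5 lines, with slopes 0, 1, ..., 4). Only the lines that attain the minimum somewhere contribute to roots; other lines are dominated. Here the surviving (envelope) indices are i = 4, i = 3, i = 2, i = 1, i = 0.
Intersections between consecutive envelope lines give the roots: for adjacent envelope indices i < j the intersection is x = (a_i − a_j) / (j − i). Reading off the sorted break points: {-7, 4, 6, 8}.
Verification: at each break x_0, at least two indices attain the minimum of min_i(a_i + i · x_0).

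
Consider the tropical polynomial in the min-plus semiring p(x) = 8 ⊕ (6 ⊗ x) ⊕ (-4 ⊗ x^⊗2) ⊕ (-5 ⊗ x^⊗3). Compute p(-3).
p(-3) = -14

A tropical monomial a ⊗ x^⊗i evaluates to a + i · x. Evaluating each term at x = -3:
  Term 0 contributes 8 + 0 · -3 = 8
  Term 1 contributes 6 + 1 · -3 = 3
  Term 2 contributes -4 + 2 · -3 = -10
  Term 3 contributes -5 + 3 · -3 = -14
p(-3) = ⊕ of these = min[8, 3, -10, -14] = -14.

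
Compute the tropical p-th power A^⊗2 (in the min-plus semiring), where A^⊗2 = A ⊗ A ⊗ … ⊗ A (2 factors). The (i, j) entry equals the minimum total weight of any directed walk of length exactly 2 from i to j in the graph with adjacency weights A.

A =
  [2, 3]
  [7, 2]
A^⊗2 =
  [4, 5]
  [9, 4]

Each entry (A^⊗2)_ij equals the minimum over all length-2 walks i = v_0 → v_1 → … → v_2 = j of Σ_t A[v_t][v_{t+1}]. For example, for (i, j) = (0, 1) we minimise over 2 possible intermediate vertex sequences; the minimum is 5, attained along the walk 0 → 0 → 1.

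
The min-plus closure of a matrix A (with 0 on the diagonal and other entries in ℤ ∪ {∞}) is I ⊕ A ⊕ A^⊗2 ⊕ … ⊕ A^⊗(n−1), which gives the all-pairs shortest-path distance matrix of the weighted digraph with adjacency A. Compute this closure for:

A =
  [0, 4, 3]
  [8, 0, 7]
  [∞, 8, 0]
Closure =
  [0, 4, 3]
  [8, 0, 7]
  [16, 8, 0]

This is the Floyd-Warshall all-pairs shortest-path computation. For each intermediate vertex k = 0, 1, …, 2, update dist[i][j] ← min(dist[i][j], dist[i][k] + dist[k][j]). The final matrix gives, for each (i, j), the minimum total weight of any directed path from i to j (possibly empty when i = j).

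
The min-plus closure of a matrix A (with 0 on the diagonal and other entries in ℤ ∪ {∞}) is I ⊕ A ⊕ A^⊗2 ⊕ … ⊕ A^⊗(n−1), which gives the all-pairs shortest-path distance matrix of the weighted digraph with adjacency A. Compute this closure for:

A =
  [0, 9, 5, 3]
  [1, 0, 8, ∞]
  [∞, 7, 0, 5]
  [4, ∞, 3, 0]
Closure =
  [0, 9, 5, 3]
  [1, 0, 6, 4]
  [8, 7, 0, 5]
  [4, 10, 3, 0]

This is the Floyd-Warshall all-pairs shortest-path computation. For each intermediate vertex k = 0, 1, …, 3, update dist[i][j] ← min(dist[i][j], dist[i][k] + dist[k][j]). The final matrix gives, for each (i, j), the minimum total weight of any directed path from i to j (possibly empty when i = j).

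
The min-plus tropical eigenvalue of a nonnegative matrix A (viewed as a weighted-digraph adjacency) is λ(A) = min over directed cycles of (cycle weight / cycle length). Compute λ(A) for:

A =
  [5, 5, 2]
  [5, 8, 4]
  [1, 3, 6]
λ(A) = 3/2

Enumerate directed cycles and compute their means (weight / length). Sample:
  cycle 0 → 0: weight = 5, length = 1, mean = 5/1 ≈ 5.000
  cycle 1 → 1: weight = 8, length = 1, mean = 8/1 ≈ 8.000
  cycle 2 → 2: weight = 6, length = 1, mean = 6/1 ≈ 6.000
  cycle 0 → 1 → 0: weight = 10, length = 2, mean = 10/2 ≈ 5.000
  cycle 0 → 2 → 0: weight = 3, length = 2, mean = 3/2 ≈ 1.500
  cycle 1 → 0 → 1: weight = 10, length = 2, mean = 10/2 ≈ 5.000
Minimum mean = 1.500, attained e.g. along the cycle 0 → 2 → 0 with weight 3 and length 2. So λ(A) = 3/2 = 3/2.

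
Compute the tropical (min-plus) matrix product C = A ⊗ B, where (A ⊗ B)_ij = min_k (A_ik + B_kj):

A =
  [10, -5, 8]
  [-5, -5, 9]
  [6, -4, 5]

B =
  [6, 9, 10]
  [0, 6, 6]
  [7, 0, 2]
A ⊗ B =
  [-5, 1, 1]
  [-5, 1, 1]
  [-4, 2, 2]

Apply the min-plus product entry-by-entry:
  C[0][0] = min over k of (A[0][0] + B[0][0] = 10 + 6 = 16, A[0][1] + B[1][0] = -5 + 0 = -5, A[0][2] + B[2][0] = 8 + 7 = 15) = -5 (attained at k = 1)
  C[0][1] = min over k of (A[0][0] + B[0][1] = 10 + 9 = 19, A[0][1] + B[1][1] = -5 + 6 = 1, A[0][2] + B[2][1] = 8 + 0 = 8) = 1 (attained at k = 1)
  C[0][2] = min over k of (A[0][0] + B[0][2] = 10 + 10 = 20, A[0][1] + B[1][2] = -5 + 6 = 1, A[0][2] + B[2][2] = 8 + 2 = 10) = 1 (attained at k = 1)
  C[1][0] = min over k of (A[1][0] + B[0][0] = -5 + 6 = 1, A[1][1] + B[1][0] = -5 + 0 = -5, A[1][2] + B[2][0] = 9 + 7 = 16) = -5 (attained at k = 1)
  C[1][1] = min over k of (A[1][0] + B[0][1] = -5 + 9 = 4, A[1][1] + B[1][1] = -5 + 6 = 1, A[1][2] + B[2][1] = 9 + 0 = 9) = 1 (attained at k = 1)
  C[1][2] = min over k of (A[1][0] + B[0][2] = -5 + 10 = 5, A[1][1] + B[1][2] = -5 + 6 = 1, A[1][2] + B[2][2] = 9 + 2 = 11) = 1 (attained at k = 1)
  C[2][0] = min over k of (A[2][0] + B[0][0] = 6 + 6 = 12, A[2][1] + B[1][0] = -4 + 0 = -4, A[2][2] + B[2][0] = 5 + 7 = 12) = -4 (attained at k = 1)
  C[2][1] = min over k of (A[2][0] + B[0][1] = 6 + 9 = 15, A[2][1] + B[1][1] = -4 + 6 = 2, A[2][2] + B[2][1] = 5 + 0 = 5) = 2 (attained at k = 1)
  C[2][2] = min over k of (A[2][0] + B[0][2] = 6 + 10 = 16, A[2][1] + B[1][2] = -4 + 6 = 2, A[2][2] + B[2][2] = 5 + 2 = 7) = 2 (attained at k = 1)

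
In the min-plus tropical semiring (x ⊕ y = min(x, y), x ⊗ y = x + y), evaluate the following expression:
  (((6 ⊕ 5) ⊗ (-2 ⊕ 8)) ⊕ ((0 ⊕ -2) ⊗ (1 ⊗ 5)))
(((6 ⊕ 5) ⊗ (-2 ⊕ 8)) ⊕ ((0 ⊕ -2) ⊗ (1 ⊗ 5))) = 3

Expand innermost to outermost. Recall ⊕ takes the minimum of its arguments and ⊗ takes their sum. Working out the expression (((6 ⊕ 5) ⊗ (-2 ⊕ 8)) ⊕ ((0 ⊕ -2) ⊗ (1 ⊗ 5))) gives 3.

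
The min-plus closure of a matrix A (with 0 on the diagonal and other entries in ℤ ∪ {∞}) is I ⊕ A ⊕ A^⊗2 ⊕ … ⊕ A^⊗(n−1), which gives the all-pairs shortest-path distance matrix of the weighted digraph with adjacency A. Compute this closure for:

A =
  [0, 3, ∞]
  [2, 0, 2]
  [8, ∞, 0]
Closure =
  [0, 3, 5]
  [2, 0, 2]
  [8, 11, 0]

This is the Floyd-Warshall all-pairs shortest-path computation. For each intermediate vertex k = 0, 1, …, 2, update dist[i][j] ← min(dist[i][j], dist[i][k] + dist[k][j]). The final matrix gives, for each (i, j), the minimum total weight of any directed path from i to j (possibly empty when i = j).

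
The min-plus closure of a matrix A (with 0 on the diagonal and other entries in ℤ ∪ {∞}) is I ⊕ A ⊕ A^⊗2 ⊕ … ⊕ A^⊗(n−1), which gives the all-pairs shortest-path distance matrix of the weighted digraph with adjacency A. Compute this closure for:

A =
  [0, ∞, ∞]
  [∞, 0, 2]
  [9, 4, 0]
Closure =
  [0, ∞, ∞]
  [11, 0, 2]
  [9, 4, 0]

This is the Floyd-Warshall all-pairs shortest-path computation. For each intermediate vertex k = 0, 1, …, 2, update dist[i][j] ← min(dist[i][j], dist[i][k] + dist[k][j]). The final matrix gives, for each (i, j), the minimum total weight of any directed path from i to j (possibly empty when i = j).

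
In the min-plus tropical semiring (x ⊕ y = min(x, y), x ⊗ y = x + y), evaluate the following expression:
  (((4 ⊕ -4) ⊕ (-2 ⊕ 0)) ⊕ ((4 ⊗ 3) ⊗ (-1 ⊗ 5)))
(((4 ⊕ -4) ⊕ (-2 ⊕ 0)) ⊕ ((4 ⊗ 3) ⊗ (-1 ⊗ 5))) = -4

Expand innermost to outermost. Recall ⊕ takes the minimum of its arguments and ⊗ takes their sum. Working out the expression (((4 ⊕ -4) ⊕ (-2 ⊕ 0)) ⊕ ((4 ⊗ 3) ⊗ (-1 ⊗ 5))) gives -4.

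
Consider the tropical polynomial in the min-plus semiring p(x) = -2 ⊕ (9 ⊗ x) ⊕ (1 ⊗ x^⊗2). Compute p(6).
p(6) = -2

A tropical monomial a ⊗ x^⊗i evaluates to a + i · x. Evaluating each term at x = 6:
  Term 0 contributes -2 + 0 · 6 = -2
  Term 1 contributes 9 + 1 · 6 = 15
  Term 2 contributes 1 + 2 · 6 = 13
p(6) = ⊕ of these = min[-2, 15, 13] = -2.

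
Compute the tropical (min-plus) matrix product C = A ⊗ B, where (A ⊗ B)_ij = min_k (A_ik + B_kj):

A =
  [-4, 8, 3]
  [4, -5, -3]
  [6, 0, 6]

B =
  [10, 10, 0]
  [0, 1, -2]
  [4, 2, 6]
A ⊗ B =
  [6, 5, -4]
  [-5, -4, -7]
  [0, 1, -2]

Apply the min-plus product entry-by-entry:
  C[0][0] = min over k of (A[0][0] + B[0][0] = -4 + 10 = 6, A[0][1] + B[1][0] = 8 + 0 = 8, A[0][2] + B[2][0] = 3 + 4 = 7) = 6 (attained at k = 0)
  C[0][1] = min over k of (A[0][0] + B[0][1] = -4 + 10 = 6, A[0][1] + B[1][1] = 8 + 1 = 9, A[0][2] + B[2][1] = 3 + 2 = 5) = 5 (attained at k = 2)
  C[0][2] = min over k of (A[0][0] + B[0][2] = -4 + 0 = -4, A[0][1] + B[1][2] = 8 + -2 = 6, A[0][2] + B[2][2] = 3 + 6 = 9) = -4 (attained at k = 0)
  C[1][0] = min over k of (A[1][0] + B[0][0] = 4 + 10 = 14, A[1][1] + B[1][0] = -5 + 0 = -5, A[1][2] + B[2][0] = -3 + 4 = 1) = -5 (attained at k = 1)
  C[1][1] = min over k of (A[1][0] + B[0][1] = 4 + 10 = 14, A[1][1] + B[1][1] = -5 + 1 = -4, A[1][2] + B[2][1] = -3 + 2 = -1) = -4 (attained at k = 1)
  C[1][2] = min over k of (A[1][0] + B[0][2] = 4 + 0 = 4, A[1][1] + B[1][2] = -5 + -2 = -7, A[1][2] + B[2][2] = -3 + 6 = 3) = -7 (attained at k = 1)
  C[2][0] = min over k of (A[2][0] + B[0][0] = 6 + 10 = 16, A[2][1] + B[1][0] = 0 + 0 = 0, A[2][2] + B[2][0] = 6 + 4 = 10) = 0 (attained at k = 1)
  C[2][1] = min over k of (A[2][0] + B[0][1] = 6 + 10 = 16, A[2][1] + B[1][1] = 0 + 1 = 1, A[2][2] + B[2][1] = 6 + 2 = 8) = 1 (attained at k = 1)
  C[2][2] = min over k of (A[2][0] + B[0][2] = 6 + 0 = 6, A[2][1] + B[1][2] = 0 + -2 = -2, A[2][2] + B[2][2] = 6 + 6 = 12) = -2 (attained at k = 1)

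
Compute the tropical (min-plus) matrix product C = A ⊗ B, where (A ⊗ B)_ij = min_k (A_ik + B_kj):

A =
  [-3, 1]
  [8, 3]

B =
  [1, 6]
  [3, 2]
A ⊗ B =
  [-2, 3]
  [6, 5]

Apply the min-plus product entry-by-entry:
  C[0][0] = min over k of (A[0][0] + B[0][0] = -3 + 1 = -2, A[0][1] + B[1][0] = 1 + 3 = 4) = -2 (attained at k = 0)
  C[0][1] = min over k of (A[0][0] + B[0][1] = -3 + 6 = 3, A[0][1] + B[1][1] = 1 + 2 = 3) = 3 (attained at k = 0)
  C[1][0] = min over k of (A[1][0] + B[0][0] = 8 + 1 = 9, A[1][1] + B[1][0] = 3 + 3 = 6) = 6 (attained at k = 1)
  C[1][1] = min over k of (A[1][0] + B[0][1] = 8 + 6 = 14, A[1][1] + B[1][1] = 3 + 2 = 5) = 5 (attained at k = 1)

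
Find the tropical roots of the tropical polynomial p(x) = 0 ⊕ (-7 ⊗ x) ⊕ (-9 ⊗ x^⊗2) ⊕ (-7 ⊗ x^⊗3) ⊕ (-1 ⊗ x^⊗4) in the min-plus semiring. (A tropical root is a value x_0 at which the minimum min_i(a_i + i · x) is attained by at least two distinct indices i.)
Roots: {-6, -2, 2, 7}

Each tropical root is a break point of the lower envelope of the lines y = a_i + i · x (there are 5 lines, with slopes 0, 1, ..., 4). Only the lines that attain the minimum somewhere contribute to roots; other lines are dominated. Here the surviving (envelope) indices are i = 4, i = 3, i = 2, i = 1, i = 0.
Intersections between consecutive envelope lines give the roots: for adjacent envelope indices i < j the intersection is x = (a_i − a_j) / (j − i). Reading off the sorted break points: {-6, -2, 2, 7}.
Verification: at each break x_0, at least two indices attain the minimum of min_i(a_i + i · x_0).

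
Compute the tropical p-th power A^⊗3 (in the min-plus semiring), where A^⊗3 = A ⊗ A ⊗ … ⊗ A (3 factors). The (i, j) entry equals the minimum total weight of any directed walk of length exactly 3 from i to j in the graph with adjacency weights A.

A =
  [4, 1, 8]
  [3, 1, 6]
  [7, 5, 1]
A^⊗3 =
  [5, 3, 8]
  [5, 3, 8]
  [9, 7, 3]

Each entry (A^⊗3)_ij equals the minimum over all length-3 walks i = v_0 → v_1 → … → v_3 = j of Σ_t A[v_t][v_{t+1}]. For example, for (i, j) = (0, 2) we minimise over 9 possible intermediate vertex sequences; the minimum is 8, attained along the walk 0 → 1 → 1 → 2.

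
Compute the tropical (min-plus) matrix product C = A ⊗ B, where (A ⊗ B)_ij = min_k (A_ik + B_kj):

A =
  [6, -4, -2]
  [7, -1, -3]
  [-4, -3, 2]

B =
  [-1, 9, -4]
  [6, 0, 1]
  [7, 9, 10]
A ⊗ B =
  [2, -4, -3]
  [4, -1, 0]
  [-5, -3, -8]

Apply the min-plus product entry-by-entry:
  C[0][0] = min over k of (A[0][0] + B[0][0] = 6 + -1 = 5, A[0][1] + B[1][0] = -4 + 6 = 2, A[0][2] + B[2][0] = -2 + 7 = 5) = 2 (attained at k = 1)
  C[0][1] = min over k of (A[0][0] + B[0][1] = 6 + 9 = 15, A[0][1] + B[1][1] = -4 + 0 = -4, A[0][2] + B[2][1] = -2 + 9 = 7) = -4 (attained at k = 1)
  C[0][2] = min over k of (A[0][0] + B[0][2] = 6 + -4 = 2, A[0][1] + B[1][2] = -4 + 1 = -3, A[0][2] + B[2][2] = -2 + 10 = 8) = -3 (attained at k = 1)
  C[1][0] = min over k of (A[1][0] + B[0][0] = 7 + -1 = 6, A[1][1] + B[1][0] = -1 + 6 = 5, A[1][2] + B[2][0] = -3 + 7 = 4) = 4 (attained at k = 2)
  C[1][1] = min over k of (A[1][0] + B[0][1] = 7 + 9 = 16, A[1][1] + B[1][1] = -1 + 0 = -1, A[1][2] + B[2][1] = -3 + 9 = 6) = -1 (attained at k = 1)
  C[1][2] = min over k of (A[1][0] + B[0][2] = 7 + -4 = 3, A[1][1] + B[1][2] = -1 + 1 = 0, A[1][2] + B[2][2] = -3 + 10 = 7) = 0 (attained at k = 1)
  C[2][0] = min over k of (A[2][0] + B[0][0] = -4 + -1 = -5, A[2][1] + B[1][0] = -3 + 6 = 3, A[2][2] + B[2][0] = 2 + 7 = 9) = -5 (attained at k = 0)
  C[2][1] = min over k of (A[2][0] + B[0][1] = -4 + 9 = 5, A[2][1] + B[1][1] = -3 + 0 = -3, A[2][2] + B[2][1] = 2 + 9 = 11) = -3 (attained at k = 1)
  C[2][2] = min over k of (A[2][0] + B[0][2] = -4 + -4 = -8, A[2][1] + B[1][2] = -3 + 1 = -2, A[2][2] + B[2][2] = 2 + 10 = 12) = -8 (attained at k = 0)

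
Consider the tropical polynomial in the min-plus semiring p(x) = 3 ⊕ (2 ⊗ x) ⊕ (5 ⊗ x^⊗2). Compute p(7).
p(7) = 3

A tropical monomial a ⊗ x^⊗i evaluates to a + i · x. Evaluating each term at x = 7:
  Term 0 contributes 3 + 0 · 7 = 3
  Term 1 contributes 2 + 1 · 7 = 9
  Term 2 contributes 5 + 2 · 7 = 19
p(7) = ⊕ of these = min[3, 9, 19] = 3.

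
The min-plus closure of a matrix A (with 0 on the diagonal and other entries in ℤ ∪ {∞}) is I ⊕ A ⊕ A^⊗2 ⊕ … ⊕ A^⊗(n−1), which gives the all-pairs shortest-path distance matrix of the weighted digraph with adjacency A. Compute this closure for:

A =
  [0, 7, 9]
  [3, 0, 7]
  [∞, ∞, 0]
Closure =
  [0, 7, 9]
  [3, 0, 7]
  [∞, ∞, 0]

This is the Floyd-Warshall all-pairs shortest-path computation. For each intermediate vertex k = 0, 1, …, 2, update dist[i][j] ← min(dist[i][j], dist[i][k] + dist[k][j]). The final matrix gives, for each (i, j), the minimum total weight of any directed path from i to j (possibly empty when i = j).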